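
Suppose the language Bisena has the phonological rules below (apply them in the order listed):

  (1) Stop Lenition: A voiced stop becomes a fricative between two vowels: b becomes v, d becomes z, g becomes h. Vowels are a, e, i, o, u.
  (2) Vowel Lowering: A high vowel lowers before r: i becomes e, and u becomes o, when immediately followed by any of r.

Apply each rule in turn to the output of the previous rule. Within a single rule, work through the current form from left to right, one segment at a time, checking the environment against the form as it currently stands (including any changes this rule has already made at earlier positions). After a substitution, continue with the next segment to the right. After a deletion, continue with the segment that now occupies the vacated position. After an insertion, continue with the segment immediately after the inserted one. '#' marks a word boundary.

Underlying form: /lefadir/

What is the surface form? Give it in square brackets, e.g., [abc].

[lefazer]

(1) Stop Lenition: [lefadir] → [lefazir]
(2) Vowel Lowering: [lefazir] → [lefazer]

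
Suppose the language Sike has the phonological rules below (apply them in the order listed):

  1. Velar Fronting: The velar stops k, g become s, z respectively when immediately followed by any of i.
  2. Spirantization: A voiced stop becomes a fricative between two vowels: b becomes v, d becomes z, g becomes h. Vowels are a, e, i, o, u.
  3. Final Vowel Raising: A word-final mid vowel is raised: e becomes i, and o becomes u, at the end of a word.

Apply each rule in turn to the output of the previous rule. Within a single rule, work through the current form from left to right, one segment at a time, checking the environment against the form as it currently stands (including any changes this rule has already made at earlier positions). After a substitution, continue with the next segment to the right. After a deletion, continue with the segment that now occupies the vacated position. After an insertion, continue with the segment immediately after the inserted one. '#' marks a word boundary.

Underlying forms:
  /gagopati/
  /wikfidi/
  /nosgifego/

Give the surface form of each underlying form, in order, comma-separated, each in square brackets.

/gagopati/:
  1 Velar Fronting: no change — [gagopati]
  2 Spirantization: [gagopati] → [gahopati]
  3 Final Vowel Raising: no change — [gahopati]
/wikfidi/:
  1 Velar Fronting: no change — [wikfidi]
  2 Spirantization: [wikfidi] → [wikfizi]
  3 Final Vowel Raising: no change — [wikfizi]
/nosgifego/:
  1 Velar Fronting: [nosgifego] → [noszifego]
  2 Spirantization: [noszifego] → [noszifeho]
  3 Final Vowel Raising: [noszifeho] → [noszifehu]

[gahopati], [wikfizi], [noszifehu]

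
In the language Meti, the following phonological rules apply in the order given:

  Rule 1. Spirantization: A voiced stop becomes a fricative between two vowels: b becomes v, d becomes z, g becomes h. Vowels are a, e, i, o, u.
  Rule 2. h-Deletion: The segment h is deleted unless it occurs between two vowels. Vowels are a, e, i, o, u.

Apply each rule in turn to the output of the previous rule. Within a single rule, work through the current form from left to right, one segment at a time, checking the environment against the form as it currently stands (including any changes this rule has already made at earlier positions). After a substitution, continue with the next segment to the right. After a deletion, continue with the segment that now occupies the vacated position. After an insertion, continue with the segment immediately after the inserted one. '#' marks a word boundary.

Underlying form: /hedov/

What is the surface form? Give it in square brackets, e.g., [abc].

Rule 1 Spirantization: [hedov] → [hezov]
Rule 2 h-Deletion: [hezov] → [ezov]

[ezov]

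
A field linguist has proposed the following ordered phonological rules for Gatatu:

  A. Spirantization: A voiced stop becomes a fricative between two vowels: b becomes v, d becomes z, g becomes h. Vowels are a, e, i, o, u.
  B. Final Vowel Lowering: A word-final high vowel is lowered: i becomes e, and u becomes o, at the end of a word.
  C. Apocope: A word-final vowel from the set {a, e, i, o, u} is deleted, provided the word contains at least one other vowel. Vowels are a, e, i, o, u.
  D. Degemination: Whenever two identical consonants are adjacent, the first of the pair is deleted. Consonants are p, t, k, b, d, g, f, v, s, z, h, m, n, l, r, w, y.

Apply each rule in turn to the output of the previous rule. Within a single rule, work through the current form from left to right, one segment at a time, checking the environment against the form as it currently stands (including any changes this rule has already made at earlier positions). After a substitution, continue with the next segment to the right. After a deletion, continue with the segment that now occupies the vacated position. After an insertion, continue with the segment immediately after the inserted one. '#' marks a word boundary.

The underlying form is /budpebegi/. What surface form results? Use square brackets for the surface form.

[budpeveh]

A Spirantization: [budpebegi] → [budpevehi]
B Final Vowel Lowering: [budpevehi] → [budpevehe]
C Apocope: [budpevehe] → [budpeveh]
D Degemination: no change — [budpeveh]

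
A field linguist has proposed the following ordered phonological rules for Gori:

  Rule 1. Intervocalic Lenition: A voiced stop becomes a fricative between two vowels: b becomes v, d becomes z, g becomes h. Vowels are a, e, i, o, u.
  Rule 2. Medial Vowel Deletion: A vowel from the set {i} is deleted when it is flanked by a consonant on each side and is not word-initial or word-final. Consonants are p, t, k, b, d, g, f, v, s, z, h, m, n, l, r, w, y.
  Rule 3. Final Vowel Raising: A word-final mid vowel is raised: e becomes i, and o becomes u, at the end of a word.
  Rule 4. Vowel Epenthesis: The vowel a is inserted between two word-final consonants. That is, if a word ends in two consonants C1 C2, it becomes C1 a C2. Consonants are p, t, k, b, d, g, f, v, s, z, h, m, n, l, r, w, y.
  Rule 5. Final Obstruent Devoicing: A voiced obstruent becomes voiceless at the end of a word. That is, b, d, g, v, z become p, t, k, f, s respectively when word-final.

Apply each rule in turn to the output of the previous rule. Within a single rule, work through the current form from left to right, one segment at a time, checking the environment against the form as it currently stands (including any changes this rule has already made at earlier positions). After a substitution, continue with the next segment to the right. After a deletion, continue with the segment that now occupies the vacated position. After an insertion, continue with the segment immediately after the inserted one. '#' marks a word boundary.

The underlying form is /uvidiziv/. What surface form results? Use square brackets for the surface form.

[uvzzaf]

Rule 1 Intervocalic Lenition: [uvidiziv] → [uviziziv]
Rule 2 Medial Vowel Deletion: [uviziziv] → [uvzzv]
Rule 3 Final Vowel Raising: no change — [uvzzv]
Rule 4 Vowel Epenthesis: [uvzzv] → [uvzzav]
Rule 5 Final Obstruent Devoicing: [uvzzav] → [uvzzaf]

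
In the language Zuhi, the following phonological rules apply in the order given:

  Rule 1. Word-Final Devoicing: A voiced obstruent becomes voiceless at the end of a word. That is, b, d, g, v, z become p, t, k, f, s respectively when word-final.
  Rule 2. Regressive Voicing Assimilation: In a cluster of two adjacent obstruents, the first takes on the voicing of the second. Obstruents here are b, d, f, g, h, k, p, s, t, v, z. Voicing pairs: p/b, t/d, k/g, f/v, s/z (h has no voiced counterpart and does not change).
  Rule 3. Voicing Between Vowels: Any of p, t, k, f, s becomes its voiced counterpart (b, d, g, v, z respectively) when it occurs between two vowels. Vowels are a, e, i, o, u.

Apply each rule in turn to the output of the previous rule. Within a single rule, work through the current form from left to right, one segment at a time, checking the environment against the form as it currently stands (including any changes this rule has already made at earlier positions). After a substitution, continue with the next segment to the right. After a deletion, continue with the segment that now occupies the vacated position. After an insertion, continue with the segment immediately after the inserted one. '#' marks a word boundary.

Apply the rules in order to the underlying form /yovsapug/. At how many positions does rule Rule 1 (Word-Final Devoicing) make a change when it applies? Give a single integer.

1

Rule 1 Word-Final Devoicing: [yovsapug] → [yovsapuk]
Rule 2 Regressive Voicing Assimilation: [yovsapuk] → [yofsapuk]
Rule 3 Voicing Between Vowels: [yofsapuk] → [yofsabuk]
Rule Rule 1 changed 1 position(s).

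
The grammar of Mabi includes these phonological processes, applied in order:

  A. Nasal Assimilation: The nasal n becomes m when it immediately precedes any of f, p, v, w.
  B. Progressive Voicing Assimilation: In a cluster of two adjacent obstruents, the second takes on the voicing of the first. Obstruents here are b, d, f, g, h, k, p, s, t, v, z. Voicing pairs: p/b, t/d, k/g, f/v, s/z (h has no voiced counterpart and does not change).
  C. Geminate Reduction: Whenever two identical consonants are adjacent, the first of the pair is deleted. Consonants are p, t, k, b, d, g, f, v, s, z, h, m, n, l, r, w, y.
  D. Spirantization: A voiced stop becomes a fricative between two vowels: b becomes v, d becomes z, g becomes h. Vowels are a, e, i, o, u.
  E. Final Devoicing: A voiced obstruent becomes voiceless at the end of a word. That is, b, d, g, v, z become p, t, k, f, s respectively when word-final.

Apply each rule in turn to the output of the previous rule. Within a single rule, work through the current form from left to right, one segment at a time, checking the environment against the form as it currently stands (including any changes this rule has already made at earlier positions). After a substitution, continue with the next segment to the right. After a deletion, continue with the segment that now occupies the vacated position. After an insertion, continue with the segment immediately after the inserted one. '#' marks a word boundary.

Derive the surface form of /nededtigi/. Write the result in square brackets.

[nezezihi]

A Nasal Assimilation: no change — [nededtigi]
B Progressive Voicing Assimilation: [nededtigi] → [nededdigi]
C Geminate Reduction: [nededdigi] → [nededigi]
D Spirantization: [nededigi] → [nezezihi]
E Final Devoicing: no change — [nezezihi]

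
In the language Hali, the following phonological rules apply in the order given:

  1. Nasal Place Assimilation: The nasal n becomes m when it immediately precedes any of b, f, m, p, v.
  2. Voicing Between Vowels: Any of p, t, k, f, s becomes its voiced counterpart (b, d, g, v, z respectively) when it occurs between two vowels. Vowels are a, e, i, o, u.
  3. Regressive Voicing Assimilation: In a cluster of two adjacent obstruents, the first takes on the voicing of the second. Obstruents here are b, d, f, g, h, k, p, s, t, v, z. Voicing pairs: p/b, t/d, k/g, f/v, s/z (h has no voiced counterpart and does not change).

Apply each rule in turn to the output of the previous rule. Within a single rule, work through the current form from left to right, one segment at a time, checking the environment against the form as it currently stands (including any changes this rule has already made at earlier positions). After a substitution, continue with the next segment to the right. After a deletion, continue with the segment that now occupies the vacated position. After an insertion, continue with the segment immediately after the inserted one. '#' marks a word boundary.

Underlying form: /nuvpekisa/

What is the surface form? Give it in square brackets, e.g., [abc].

[nufpegiza]

1 Nasal Place Assimilation: no change — [nuvpekisa]
2 Voicing Between Vowels: [nuvpekisa] → [nuvpegiza]
3 Regressive Voicing Assimilation: [nuvpegiza] → [nufpegiza]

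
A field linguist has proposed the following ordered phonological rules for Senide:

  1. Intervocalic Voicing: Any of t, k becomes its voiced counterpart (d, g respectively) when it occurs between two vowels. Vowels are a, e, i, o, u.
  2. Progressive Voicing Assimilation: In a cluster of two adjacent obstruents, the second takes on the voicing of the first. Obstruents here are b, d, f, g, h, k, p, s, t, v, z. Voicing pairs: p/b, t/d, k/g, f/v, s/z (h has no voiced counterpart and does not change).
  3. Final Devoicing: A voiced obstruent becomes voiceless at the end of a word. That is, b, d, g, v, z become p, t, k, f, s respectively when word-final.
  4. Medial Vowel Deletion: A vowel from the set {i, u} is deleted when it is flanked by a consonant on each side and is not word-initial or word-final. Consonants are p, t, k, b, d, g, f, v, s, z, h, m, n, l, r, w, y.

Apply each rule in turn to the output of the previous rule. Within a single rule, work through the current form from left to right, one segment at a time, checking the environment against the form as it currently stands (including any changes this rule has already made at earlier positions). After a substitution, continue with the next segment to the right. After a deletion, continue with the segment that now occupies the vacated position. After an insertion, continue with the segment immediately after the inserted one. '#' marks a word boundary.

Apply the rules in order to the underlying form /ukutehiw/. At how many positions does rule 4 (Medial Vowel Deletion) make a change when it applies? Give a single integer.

1 Intervocalic Voicing: [ukutehiw] → [ugudehiw]
2 Progressive Voicing Assimilation: no change — [ugudehiw]
3 Final Devoicing: no change — [ugudehiw]
4 Medial Vowel Deletion: [ugudehiw] → [ugdehw]
Rule 4 changed 2 position(s).

2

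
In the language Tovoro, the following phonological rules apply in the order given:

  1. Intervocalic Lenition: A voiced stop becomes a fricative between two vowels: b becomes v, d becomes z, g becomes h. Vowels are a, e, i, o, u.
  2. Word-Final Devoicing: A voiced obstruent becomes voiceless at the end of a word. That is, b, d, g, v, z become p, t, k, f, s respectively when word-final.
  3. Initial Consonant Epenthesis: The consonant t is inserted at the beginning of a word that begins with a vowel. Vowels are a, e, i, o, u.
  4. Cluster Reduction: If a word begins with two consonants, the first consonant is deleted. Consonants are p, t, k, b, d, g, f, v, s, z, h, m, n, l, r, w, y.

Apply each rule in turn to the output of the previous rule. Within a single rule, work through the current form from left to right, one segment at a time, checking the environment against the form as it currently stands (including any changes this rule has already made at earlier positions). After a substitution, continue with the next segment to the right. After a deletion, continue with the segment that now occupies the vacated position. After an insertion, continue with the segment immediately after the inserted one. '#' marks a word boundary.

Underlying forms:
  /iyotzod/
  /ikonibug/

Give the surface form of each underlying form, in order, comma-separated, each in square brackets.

[tiyotzot], [tikonivuk]

/iyotzod/:
  1 Intervocalic Lenition: no change — [iyotzod]
  2 Word-Final Devoicing: [iyotzod] → [iyotzot]
  3 Initial Consonant Epenthesis: [iyotzot] → [tiyotzot]
  4 Cluster Reduction: no change — [tiyotzot]
/ikonibug/:
  1 Intervocalic Lenition: [ikonibug] → [ikonivug]
  2 Word-Final Devoicing: [ikonivug] → [ikonivuk]
  3 Initial Consonant Epenthesis: [ikonivuk] → [tikonivuk]
  4 Cluster Reduction: no change — [tikonivuk]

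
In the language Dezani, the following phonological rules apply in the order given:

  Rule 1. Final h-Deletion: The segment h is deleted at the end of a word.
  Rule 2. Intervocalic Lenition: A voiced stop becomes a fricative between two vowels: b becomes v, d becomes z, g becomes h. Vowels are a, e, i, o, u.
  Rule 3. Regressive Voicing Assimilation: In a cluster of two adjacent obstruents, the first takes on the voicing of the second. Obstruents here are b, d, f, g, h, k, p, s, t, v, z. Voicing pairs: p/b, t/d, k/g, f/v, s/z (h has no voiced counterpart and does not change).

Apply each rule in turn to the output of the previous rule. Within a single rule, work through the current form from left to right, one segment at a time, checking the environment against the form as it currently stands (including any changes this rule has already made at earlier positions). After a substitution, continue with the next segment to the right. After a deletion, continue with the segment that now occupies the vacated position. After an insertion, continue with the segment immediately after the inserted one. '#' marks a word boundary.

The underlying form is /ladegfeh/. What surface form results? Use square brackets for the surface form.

Rule 1 Final h-Deletion: [ladegfeh] → [ladegfe]
Rule 2 Intervocalic Lenition: [ladegfe] → [lazegfe]
Rule 3 Regressive Voicing Assimilation: [lazegfe] → [lazekfe]

[lazekfe]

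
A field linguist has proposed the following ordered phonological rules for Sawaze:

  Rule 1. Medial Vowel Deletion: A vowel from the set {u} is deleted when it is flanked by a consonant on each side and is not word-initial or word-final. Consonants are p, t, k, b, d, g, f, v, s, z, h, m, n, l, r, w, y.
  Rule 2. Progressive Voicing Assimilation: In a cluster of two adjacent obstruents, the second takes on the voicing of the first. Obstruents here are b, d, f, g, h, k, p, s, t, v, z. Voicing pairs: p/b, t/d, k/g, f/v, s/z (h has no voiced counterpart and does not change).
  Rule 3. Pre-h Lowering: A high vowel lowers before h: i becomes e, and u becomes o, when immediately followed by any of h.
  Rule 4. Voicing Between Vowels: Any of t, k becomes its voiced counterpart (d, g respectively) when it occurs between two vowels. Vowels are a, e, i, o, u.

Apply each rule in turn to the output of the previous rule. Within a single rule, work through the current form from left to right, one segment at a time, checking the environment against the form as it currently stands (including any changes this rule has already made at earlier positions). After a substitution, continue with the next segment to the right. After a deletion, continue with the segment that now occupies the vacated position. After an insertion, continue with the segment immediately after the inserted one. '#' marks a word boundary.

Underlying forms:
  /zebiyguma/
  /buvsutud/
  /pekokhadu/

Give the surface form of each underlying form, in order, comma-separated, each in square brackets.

[zebiygma], [bvzdd], [pegokhadu]

/zebiyguma/:
  Rule 1 Medial Vowel Deletion: [zebiyguma] → [zebiygma]
  Rule 2 Progressive Voicing Assimilation: no change — [zebiygma]
  Rule 3 Pre-h Lowering: no change — [zebiygma]
  Rule 4 Voicing Between Vowels: no change — [zebiygma]
/buvsutud/:
  Rule 1 Medial Vowel Deletion: [buvsutud] → [bvstd]
  Rule 2 Progressive Voicing Assimilation: [bvstd] → [bvzdd]
  Rule 3 Pre-h Lowering: no change — [bvzdd]
  Rule 4 Voicing Between Vowels: no change — [bvzdd]
/pekokhadu/:
  Rule 1 Medial Vowel Deletion: no change — [pekokhadu]
  Rule 2 Progressive Voicing Assimilation: no change — [pekokhadu]
  Rule 3 Pre-h Lowering: no change — [pekokhadu]
  Rule 4 Voicing Between Vowels: [pekokhadu] → [pegokhadu]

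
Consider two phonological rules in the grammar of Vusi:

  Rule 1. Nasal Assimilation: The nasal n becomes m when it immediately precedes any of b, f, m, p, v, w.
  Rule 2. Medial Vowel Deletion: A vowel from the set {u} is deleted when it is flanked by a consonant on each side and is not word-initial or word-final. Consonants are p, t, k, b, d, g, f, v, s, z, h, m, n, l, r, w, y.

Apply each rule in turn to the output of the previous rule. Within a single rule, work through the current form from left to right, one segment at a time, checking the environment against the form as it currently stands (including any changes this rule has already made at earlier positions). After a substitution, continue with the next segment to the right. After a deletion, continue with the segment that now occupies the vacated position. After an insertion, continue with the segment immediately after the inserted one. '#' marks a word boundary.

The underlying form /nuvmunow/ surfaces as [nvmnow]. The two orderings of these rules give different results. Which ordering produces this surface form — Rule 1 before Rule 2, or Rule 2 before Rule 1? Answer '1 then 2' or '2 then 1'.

1 then 2

Order 1 then 2:
  1 Nasal Assimilation: no change — [nuvmunow]
  2 Medial Vowel Deletion: [nuvmunow] → [nvmnow]
  result: [nvmnow]
Order 2 then 1:
  2 Medial Vowel Deletion: [nuvmunow] → [nvmnow]
  1 Nasal Assimilation: [nvmnow] → [mvmnow]
  result: [mvmnow]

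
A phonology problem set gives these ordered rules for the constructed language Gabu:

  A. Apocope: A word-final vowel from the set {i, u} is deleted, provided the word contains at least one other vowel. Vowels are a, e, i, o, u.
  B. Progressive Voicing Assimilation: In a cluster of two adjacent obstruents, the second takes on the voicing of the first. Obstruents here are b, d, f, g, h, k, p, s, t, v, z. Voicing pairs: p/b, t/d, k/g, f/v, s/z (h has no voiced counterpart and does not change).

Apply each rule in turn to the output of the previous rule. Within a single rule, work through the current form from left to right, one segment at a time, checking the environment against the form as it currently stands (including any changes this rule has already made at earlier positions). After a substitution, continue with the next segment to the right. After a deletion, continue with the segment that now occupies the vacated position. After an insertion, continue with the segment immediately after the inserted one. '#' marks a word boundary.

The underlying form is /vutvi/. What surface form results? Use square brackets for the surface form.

A Apocope: [vutvi] → [vutv]
B Progressive Voicing Assimilation: [vutv] → [vutf]

[vutf]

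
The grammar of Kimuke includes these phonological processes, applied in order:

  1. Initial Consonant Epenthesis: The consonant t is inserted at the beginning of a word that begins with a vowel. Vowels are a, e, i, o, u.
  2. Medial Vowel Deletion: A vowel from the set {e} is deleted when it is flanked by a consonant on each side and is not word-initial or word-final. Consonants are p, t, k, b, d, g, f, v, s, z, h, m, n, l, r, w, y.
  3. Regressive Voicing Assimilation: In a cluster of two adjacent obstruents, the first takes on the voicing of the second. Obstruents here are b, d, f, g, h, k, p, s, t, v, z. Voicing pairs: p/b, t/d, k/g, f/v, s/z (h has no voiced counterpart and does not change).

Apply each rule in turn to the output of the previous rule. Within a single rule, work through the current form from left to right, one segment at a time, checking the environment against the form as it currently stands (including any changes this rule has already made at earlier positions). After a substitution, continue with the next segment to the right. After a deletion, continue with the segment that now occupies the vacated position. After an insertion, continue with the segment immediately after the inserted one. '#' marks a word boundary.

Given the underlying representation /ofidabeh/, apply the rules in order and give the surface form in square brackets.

1 Initial Consonant Epenthesis: [ofidabeh] → [tofidabeh]
2 Medial Vowel Deletion: [tofidabeh] → [tofidabh]
3 Regressive Voicing Assimilation: [tofidabh] → [tofidaph]

[tofidaph]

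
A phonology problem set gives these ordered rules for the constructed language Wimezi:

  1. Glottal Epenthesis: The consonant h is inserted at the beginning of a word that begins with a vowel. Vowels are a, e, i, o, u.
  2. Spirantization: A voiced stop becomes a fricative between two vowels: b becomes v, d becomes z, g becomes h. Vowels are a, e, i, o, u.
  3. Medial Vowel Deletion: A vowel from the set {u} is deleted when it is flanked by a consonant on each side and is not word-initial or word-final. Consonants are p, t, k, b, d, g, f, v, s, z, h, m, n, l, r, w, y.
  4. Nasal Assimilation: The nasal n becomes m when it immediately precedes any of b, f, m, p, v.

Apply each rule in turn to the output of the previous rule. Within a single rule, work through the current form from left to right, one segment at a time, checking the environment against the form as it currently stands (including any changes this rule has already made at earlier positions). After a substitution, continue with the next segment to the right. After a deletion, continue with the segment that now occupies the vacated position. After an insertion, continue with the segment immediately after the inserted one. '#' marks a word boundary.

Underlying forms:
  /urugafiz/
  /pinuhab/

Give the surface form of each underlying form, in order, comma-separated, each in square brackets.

/urugafiz/:
  1 Glottal Epenthesis: [urugafiz] → [hurugafiz]
  2 Spirantization: [hurugafiz] → [huruhafiz]
  3 Medial Vowel Deletion: [huruhafiz] → [hrhafiz]
  4 Nasal Assimilation: no change — [hrhafiz]
/pinuhab/:
  1 Glottal Epenthesis: no change — [pinuhab]
  2 Spirantization: no change — [pinuhab]
  3 Medial Vowel Deletion: [pinuhab] → [pinhab]
  4 Nasal Assimilation: no change — [pinhab]

[hrhafiz], [pinhab]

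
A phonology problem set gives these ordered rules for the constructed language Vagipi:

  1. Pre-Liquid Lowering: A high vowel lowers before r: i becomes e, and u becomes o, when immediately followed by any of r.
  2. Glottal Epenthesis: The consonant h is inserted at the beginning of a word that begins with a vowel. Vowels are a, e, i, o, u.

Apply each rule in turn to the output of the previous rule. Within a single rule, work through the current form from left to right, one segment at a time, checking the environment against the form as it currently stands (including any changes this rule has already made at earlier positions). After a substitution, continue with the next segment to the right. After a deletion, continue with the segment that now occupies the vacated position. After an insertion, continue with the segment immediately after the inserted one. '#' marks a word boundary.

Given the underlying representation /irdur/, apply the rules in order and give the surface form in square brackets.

1 Pre-Liquid Lowering: [irdur] → [erdor]
2 Glottal Epenthesis: [erdor] → [herdor]

[herdor]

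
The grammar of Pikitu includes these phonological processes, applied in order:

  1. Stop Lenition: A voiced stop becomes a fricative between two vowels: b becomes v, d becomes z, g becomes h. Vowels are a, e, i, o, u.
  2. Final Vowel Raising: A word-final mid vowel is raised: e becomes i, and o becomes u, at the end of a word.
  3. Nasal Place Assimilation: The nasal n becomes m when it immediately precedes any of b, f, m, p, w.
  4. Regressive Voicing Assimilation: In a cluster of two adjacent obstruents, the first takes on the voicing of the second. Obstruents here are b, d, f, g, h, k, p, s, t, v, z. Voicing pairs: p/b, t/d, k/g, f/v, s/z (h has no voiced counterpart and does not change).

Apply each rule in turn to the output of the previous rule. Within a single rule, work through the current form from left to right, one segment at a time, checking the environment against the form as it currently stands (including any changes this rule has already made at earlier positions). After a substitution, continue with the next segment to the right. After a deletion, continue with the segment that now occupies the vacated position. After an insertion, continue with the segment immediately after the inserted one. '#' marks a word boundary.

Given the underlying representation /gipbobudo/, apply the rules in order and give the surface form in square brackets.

1 Stop Lenition: [gipbobudo] → [gipbovuzo]
2 Final Vowel Raising: [gipbovuzo] → [gipbovuzu]
3 Nasal Place Assimilation: no change — [gipbovuzu]
4 Regressive Voicing Assimilation: [gipbovuzu] → [gibbovuzu]

[gibbovuzu]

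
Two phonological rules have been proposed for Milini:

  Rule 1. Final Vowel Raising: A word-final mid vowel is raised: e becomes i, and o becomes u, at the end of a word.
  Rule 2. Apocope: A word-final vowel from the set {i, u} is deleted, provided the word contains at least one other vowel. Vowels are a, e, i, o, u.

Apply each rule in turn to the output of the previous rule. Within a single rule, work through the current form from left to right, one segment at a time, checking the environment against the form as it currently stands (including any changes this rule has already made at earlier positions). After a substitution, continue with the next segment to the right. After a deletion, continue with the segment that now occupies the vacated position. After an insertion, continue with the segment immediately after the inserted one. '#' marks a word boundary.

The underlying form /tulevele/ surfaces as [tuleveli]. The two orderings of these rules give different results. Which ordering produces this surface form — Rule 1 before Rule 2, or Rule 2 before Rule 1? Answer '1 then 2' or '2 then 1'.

Order 1 then 2:
  1 Final Vowel Raising: [tulevele] → [tuleveli]
  2 Apocope: [tuleveli] → [tulevel]
  result: [tulevel]
Order 2 then 1:
  2 Apocope: no change — [tulevele]
  1 Final Vowel Raising: [tulevele] → [tuleveli]
  result: [tuleveli]

2 then 1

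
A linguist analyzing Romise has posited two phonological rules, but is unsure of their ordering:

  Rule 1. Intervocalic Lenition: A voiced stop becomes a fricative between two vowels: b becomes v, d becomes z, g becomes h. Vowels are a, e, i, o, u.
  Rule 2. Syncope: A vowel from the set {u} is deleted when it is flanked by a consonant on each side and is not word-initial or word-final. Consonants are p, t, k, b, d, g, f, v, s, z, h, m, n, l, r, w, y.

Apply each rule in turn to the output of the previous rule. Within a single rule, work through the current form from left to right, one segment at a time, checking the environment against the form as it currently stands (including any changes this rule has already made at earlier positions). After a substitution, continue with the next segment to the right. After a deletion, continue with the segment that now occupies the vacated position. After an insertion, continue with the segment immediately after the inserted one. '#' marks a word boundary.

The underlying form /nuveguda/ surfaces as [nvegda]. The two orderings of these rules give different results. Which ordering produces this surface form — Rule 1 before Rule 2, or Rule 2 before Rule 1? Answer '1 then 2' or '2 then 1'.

Order 1 then 2:
  1 Intervocalic Lenition: [nuveguda] → [nuvehuza]
  2 Syncope: [nuvehuza] → [nvehza]
  result: [nvehza]
Order 2 then 1:
  2 Syncope: [nuveguda] → [nvegda]
  1 Intervocalic Lenition: no change — [nvegda]
  result: [nvegda]

2 then 1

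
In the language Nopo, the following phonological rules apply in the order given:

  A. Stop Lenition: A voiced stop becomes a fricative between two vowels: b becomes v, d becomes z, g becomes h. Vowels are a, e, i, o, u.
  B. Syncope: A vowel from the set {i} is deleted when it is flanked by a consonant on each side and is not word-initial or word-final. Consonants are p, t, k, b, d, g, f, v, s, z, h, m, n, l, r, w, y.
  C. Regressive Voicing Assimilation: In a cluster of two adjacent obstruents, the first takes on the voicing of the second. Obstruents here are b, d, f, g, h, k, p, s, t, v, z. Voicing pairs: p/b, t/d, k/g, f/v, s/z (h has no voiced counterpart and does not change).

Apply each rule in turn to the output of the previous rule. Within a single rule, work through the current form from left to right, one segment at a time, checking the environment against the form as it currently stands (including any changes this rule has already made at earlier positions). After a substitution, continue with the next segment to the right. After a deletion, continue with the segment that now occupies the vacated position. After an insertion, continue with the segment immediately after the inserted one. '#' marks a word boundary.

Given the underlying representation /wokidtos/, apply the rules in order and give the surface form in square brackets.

A Stop Lenition: no change — [wokidtos]
B Syncope: [wokidtos] → [wokdtos]
C Regressive Voicing Assimilation: [wokdtos] → [wogttos]

[wogttos]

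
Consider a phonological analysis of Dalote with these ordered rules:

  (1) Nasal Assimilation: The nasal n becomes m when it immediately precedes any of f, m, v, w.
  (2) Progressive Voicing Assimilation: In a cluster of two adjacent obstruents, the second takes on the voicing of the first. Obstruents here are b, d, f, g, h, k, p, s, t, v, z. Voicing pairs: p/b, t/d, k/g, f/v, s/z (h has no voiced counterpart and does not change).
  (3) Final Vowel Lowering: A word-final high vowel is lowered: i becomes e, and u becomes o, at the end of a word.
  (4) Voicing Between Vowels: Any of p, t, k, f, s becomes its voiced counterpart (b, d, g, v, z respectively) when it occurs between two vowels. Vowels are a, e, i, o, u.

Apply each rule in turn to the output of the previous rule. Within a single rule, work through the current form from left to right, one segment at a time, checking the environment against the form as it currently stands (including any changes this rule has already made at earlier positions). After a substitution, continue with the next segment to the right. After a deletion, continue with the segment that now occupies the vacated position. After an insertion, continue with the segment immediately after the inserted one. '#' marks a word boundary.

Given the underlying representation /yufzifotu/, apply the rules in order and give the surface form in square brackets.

[yufsivodo]

(1) Nasal Assimilation: no change — [yufzifotu]
(2) Progressive Voicing Assimilation: [yufzifotu] → [yufsifotu]
(3) Final Vowel Lowering: [yufsifotu] → [yufsifoto]
(4) Voicing Between Vowels: [yufsifoto] → [yufsivodo]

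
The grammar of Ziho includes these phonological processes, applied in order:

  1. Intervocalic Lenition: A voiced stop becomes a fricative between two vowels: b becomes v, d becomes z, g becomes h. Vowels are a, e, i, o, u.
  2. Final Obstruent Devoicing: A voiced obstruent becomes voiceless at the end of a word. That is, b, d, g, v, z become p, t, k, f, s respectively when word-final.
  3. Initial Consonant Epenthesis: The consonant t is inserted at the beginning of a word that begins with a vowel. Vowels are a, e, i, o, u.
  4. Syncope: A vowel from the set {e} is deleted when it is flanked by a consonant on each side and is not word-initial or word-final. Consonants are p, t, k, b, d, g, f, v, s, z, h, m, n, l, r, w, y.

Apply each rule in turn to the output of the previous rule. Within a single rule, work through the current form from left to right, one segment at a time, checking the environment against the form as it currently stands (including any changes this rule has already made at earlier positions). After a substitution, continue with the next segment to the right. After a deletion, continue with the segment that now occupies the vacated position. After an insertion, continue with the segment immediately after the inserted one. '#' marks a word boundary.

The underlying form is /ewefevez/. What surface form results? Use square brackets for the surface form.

1 Intervocalic Lenition: no change — [ewefevez]
2 Final Obstruent Devoicing: [ewefevez] → [ewefeves]
3 Initial Consonant Epenthesis: [ewefeves] → [tewefeves]
4 Syncope: [tewefeves] → [twfvs]

[twfvs]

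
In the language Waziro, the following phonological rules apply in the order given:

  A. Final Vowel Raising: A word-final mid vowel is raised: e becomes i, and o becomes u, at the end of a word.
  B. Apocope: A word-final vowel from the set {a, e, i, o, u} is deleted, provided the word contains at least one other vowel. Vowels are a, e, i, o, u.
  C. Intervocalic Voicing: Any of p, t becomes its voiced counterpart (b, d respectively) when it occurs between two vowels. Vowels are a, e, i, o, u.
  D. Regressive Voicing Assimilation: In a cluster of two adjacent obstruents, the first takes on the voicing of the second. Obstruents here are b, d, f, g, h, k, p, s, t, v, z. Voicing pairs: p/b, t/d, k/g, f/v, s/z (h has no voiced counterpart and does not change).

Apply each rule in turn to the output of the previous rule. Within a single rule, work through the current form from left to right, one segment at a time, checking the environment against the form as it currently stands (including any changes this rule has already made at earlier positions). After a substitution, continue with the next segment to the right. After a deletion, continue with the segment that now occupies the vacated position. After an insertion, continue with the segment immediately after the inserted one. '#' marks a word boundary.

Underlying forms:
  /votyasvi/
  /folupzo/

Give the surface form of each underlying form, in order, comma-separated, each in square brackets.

/votyasvi/:
  A Final Vowel Raising: no change — [votyasvi]
  B Apocope: [votyasvi] → [votyasv]
  C Intervocalic Voicing: no change — [votyasv]
  D Regressive Voicing Assimilation: [votyasv] → [votyazv]
/folupzo/:
  A Final Vowel Raising: [folupzo] → [folupzu]
  B Apocope: [folupzu] → [folupz]
  C Intervocalic Voicing: no change — [folupz]
  D Regressive Voicing Assimilation: [folupz] → [folubz]

[votyazv], [folubz]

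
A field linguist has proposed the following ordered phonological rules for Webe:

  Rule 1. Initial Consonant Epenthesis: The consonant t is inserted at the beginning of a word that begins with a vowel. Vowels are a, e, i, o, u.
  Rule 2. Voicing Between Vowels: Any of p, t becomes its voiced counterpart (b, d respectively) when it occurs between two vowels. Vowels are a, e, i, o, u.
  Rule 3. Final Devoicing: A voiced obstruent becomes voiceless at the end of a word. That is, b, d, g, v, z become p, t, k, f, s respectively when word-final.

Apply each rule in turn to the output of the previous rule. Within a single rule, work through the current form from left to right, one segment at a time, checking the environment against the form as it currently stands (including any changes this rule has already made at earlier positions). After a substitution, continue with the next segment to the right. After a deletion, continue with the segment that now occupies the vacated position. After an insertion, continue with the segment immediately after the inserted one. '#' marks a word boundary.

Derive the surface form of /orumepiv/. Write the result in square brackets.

[torumebif]

Rule 1 Initial Consonant Epenthesis: [orumepiv] → [torumepiv]
Rule 2 Voicing Between Vowels: [torumepiv] → [torumebiv]
Rule 3 Final Devoicing: [torumebiv] → [torumebif]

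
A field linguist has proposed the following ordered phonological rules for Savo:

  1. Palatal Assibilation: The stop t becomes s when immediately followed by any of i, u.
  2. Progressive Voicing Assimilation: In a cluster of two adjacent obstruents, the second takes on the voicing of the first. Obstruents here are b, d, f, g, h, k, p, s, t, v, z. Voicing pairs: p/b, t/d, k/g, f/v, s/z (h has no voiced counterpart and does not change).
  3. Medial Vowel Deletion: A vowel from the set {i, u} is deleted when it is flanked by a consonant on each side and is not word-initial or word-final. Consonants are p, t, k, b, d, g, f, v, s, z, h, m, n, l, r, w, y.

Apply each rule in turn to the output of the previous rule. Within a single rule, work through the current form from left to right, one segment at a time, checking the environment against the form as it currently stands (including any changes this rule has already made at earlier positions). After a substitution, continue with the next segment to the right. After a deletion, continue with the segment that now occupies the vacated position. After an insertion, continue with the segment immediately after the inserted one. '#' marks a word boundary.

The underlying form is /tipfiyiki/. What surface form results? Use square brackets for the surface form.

1 Palatal Assibilation: [tipfiyiki] → [sipfiyiki]
2 Progressive Voicing Assimilation: no change — [sipfiyiki]
3 Medial Vowel Deletion: [sipfiyiki] → [spfyki]

[spfyki]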